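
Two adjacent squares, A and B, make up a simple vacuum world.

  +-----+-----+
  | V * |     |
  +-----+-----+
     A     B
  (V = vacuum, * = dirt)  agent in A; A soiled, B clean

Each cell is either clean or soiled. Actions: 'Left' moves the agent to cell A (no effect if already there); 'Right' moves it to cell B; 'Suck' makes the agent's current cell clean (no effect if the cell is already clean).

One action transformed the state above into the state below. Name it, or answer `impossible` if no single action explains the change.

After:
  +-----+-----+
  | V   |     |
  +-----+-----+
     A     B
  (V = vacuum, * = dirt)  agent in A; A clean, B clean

try  Left: loc=A A=soiled B=clean
try Right: loc=B A=soiled B=clean
try  Suck: loc=A A=clean B=clean  ← match

Suck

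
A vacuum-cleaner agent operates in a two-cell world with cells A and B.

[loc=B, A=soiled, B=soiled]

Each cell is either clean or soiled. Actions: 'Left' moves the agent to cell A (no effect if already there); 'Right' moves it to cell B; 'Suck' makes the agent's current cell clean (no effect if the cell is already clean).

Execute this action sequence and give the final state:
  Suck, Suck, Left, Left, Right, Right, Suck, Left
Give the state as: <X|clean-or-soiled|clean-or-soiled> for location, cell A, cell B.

step 1/8 (Suck): <B|soiled|clean>
step 2/8 (Suck): <B|soiled|clean>
step 3/8 (Left): <A|soiled|clean>
step 4/8 (Left): <A|soiled|clean>
step 5/8 (Right): <B|soiled|clean>
step 6/8 (Right): <B|soiled|clean>
step 7/8 (Suck): <B|soiled|clean>
step 8/8 (Left): <A|soiled|clean>

<A|soiled|clean>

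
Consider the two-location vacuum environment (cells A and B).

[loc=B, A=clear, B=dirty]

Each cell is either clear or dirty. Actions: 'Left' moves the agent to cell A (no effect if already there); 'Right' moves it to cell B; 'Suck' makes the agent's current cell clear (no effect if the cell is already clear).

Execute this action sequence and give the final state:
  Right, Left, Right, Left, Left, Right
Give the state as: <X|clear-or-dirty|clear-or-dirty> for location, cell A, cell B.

step 1/6 (Right): <B|clear|dirty>
step 2/6 (Left): <A|clear|dirty>
step 3/6 (Right): <B|clear|dirty>
step 4/6 (Left): <A|clear|dirty>
step 5/6 (Left): <A|clear|dirty>
step 6/6 (Right): <B|clear|dirty>

<B|clear|dirty>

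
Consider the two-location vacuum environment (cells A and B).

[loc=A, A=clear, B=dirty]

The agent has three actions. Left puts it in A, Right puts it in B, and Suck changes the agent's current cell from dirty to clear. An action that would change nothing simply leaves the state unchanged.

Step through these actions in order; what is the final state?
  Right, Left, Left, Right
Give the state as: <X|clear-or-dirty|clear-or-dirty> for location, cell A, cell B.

1. Right → <B|clear|dirty>
2. Left → <A|clear|dirty>
3. Left → <A|clear|dirty>
4. Right → <B|clear|dirty>

<B|clear|dirty>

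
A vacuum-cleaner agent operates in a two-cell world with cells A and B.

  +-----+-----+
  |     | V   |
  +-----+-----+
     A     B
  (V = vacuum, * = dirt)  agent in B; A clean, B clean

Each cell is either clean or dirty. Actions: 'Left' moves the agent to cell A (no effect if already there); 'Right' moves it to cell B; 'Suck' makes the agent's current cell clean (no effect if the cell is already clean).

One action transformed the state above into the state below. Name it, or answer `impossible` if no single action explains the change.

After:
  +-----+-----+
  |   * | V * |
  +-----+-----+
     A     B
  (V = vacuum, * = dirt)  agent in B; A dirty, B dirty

try  Left: loc=A A=clean B=clean
try Right: loc=B A=clean B=clean
try  Suck: loc=B A=clean B=clean
no single action produces the after-state

impossible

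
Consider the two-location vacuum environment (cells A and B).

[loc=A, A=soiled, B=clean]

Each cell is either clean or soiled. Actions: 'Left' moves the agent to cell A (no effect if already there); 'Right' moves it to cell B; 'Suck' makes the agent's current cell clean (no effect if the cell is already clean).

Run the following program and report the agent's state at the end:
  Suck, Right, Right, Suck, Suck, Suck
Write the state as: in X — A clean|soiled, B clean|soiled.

in B — A clean, B clean

Suck (#1): in A — A clean, B clean
Right (#2): in B — A clean, B clean
Right (#3): in B — A clean, B clean
Suck (#4): in B — A clean, B clean
Suck (#5): in B — A clean, B clean
Suck (#6): in B — A clean, B clean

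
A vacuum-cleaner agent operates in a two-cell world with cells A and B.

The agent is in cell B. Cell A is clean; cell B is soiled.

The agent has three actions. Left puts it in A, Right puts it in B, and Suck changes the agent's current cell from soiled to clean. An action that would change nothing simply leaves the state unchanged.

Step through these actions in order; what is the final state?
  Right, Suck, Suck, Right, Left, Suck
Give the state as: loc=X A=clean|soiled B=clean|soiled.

loc=A A=clean B=clean

1) do Right; now loc=B A=clean B=soiled
2) do Suck; now loc=B A=clean B=clean
3) do Suck; now loc=B A=clean B=clean
4) do Right; now loc=B A=clean B=clean
5) do Left; now loc=A A=clean B=clean
6) do Suck; now loc=A A=clean B=clean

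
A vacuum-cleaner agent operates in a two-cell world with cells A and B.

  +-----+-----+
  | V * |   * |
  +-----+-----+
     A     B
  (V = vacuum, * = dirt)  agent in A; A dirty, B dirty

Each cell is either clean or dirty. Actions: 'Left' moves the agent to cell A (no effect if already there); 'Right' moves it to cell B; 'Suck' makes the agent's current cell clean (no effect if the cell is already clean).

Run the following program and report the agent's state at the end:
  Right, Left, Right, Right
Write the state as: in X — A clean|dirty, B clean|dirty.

in B — A dirty, B dirty

1. Right → in B — A dirty, B dirty
2. Left → in A — A dirty, B dirty
3. Right → in B — A dirty, B dirty
4. Right → in B — A dirty, B dirty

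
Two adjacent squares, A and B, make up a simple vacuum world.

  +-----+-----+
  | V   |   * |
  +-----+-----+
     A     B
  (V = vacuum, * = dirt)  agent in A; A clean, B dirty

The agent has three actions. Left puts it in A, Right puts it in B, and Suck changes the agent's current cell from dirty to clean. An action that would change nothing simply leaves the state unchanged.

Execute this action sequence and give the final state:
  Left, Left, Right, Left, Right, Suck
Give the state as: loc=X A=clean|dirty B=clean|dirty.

1) do Left; now loc=A A=clean B=dirty
2) do Left; now loc=A A=clean B=dirty
3) do Right; now loc=B A=clean B=dirty
4) do Left; now loc=A A=clean B=dirty
5) do Right; now loc=B A=clean B=dirty
6) do Suck; now loc=B A=clean B=clean

loc=B A=clean B=clean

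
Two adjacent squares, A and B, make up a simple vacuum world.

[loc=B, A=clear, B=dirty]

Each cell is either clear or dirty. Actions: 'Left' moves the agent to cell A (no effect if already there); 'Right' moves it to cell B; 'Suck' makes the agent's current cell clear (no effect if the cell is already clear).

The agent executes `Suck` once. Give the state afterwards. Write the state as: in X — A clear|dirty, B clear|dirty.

start: in B — A clear, B dirty
1) do Suck; now in B — A clear, B clear

in B — A clear, B clear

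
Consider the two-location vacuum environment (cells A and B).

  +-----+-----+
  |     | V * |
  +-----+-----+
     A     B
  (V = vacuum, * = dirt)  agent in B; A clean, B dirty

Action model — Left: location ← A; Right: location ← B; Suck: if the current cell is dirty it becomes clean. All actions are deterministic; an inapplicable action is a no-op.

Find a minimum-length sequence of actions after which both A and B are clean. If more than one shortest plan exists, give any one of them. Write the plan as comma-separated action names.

1) do Suck; now <B|clean|clean>
min 1: B is dirty, one Suck

Suck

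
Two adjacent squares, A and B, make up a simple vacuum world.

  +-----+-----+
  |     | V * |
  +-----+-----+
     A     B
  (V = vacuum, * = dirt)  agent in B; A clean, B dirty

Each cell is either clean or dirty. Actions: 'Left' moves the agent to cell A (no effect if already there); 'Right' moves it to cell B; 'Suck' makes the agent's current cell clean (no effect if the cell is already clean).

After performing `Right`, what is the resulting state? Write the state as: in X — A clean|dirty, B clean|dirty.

start: in B — A clean, B dirty
1) do Right; now in B — A clean, B dirty

in B — A clean, B dirty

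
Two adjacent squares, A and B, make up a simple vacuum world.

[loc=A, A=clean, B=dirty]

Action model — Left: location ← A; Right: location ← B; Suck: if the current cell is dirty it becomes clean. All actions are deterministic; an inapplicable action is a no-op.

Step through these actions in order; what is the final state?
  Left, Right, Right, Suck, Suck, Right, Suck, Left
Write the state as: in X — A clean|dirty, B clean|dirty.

t=1 Left ⇒ in A — A clean, B dirty
t=2 Right ⇒ in B — A clean, B dirty
t=3 Right ⇒ in B — A clean, B dirty
t=4 Suck ⇒ in B — A clean, B clean
t=5 Suck ⇒ in B — A clean, B clean
t=6 Right ⇒ in B — A clean, B clean
t=7 Suck ⇒ in B — A clean, B clean
t=8 Left ⇒ in A — A clean, B clean

in A — A clean, B clean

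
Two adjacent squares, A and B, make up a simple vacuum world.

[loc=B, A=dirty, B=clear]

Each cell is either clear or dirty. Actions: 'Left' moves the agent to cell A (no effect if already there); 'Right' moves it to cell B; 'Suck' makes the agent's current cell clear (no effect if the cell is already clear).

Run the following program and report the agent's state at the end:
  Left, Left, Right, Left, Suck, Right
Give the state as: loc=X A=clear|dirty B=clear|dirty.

loc=B A=clear B=clear

step 1/6 (Left): loc=A A=dirty B=clear
step 2/6 (Left): loc=A A=dirty B=clear
step 3/6 (Right): loc=B A=dirty B=clear
step 4/6 (Left): loc=A A=dirty B=clear
step 5/6 (Suck): loc=A A=clear B=clear
step 6/6 (Right): loc=B A=clear B=clear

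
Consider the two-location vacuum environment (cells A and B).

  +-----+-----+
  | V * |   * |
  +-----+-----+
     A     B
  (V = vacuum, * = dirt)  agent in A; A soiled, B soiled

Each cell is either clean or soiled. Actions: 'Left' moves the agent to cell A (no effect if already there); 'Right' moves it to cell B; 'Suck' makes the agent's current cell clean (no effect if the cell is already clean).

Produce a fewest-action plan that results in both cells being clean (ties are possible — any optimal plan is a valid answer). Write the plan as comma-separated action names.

1. Suck → <A|clean|soiled>
2. Right → <B|clean|soiled>
3. Suck → <B|clean|clean>
min 3: Suck A + move + Suck B

Suck, Right, Suck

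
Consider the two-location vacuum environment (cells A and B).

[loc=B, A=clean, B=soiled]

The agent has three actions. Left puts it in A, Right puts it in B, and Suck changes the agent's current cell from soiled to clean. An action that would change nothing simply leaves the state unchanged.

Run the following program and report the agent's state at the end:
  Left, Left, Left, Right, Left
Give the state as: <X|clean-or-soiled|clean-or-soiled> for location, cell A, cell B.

<A|clean|soiled>

[1] after Left: <A|clean|soiled>
[2] after Left: <A|clean|soiled>
[3] after Left: <A|clean|soiled>
[4] after Right: <B|clean|soiled>
[5] after Left: <A|clean|soiled>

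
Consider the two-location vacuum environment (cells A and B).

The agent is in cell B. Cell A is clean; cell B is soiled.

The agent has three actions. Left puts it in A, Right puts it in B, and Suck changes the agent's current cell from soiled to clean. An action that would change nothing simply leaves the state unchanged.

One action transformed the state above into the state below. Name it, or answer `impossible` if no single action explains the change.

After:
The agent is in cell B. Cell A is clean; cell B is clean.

Suck

try  Left: loc=A A=clean B=soiled
try Right: loc=B A=clean B=soiled
try  Suck: loc=B A=clean B=clean  ← match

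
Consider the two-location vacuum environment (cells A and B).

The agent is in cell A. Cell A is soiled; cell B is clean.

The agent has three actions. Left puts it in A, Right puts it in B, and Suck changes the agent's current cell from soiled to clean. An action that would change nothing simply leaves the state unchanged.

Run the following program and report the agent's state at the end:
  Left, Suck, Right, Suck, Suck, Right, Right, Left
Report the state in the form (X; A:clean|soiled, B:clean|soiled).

(A; A:clean, B:clean)

t=1 Left ⇒ (A; A:soiled, B:clean)
t=2 Suck ⇒ (A; A:clean, B:clean)
t=3 Right ⇒ (B; A:clean, B:clean)
t=4 Suck ⇒ (B; A:clean, B:clean)
t=5 Suck ⇒ (B; A:clean, B:clean)
t=6 Right ⇒ (B; A:clean, B:clean)
t=7 Right ⇒ (B; A:clean, B:clean)
t=8 Left ⇒ (A; A:clean, B:clean)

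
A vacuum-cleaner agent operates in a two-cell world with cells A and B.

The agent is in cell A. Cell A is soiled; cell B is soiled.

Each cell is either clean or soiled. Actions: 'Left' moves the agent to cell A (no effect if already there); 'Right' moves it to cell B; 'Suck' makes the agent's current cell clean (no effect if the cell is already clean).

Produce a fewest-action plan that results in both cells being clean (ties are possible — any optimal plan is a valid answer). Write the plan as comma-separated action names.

Suck, Right, Suck

1. Suck → <A|clean|soiled>
2. Right → <B|clean|soiled>
3. Suck → <B|clean|clean>
min 3: Suck A + move + Suck B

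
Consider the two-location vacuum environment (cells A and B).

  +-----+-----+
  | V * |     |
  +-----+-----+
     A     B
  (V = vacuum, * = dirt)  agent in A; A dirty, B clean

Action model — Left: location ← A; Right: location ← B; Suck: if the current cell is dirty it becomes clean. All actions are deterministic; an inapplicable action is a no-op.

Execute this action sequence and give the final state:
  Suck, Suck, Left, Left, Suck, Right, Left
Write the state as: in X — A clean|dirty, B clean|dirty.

in A — A clean, B clean

Suck (#1): in A — A clean, B clean
Suck (#2): in A — A clean, B clean
Left (#3): in A — A clean, B clean
Left (#4): in A — A clean, B clean
Suck (#5): in A — A clean, B clean
Right (#6): in B — A clean, B clean
Left (#7): in A — A clean, B clean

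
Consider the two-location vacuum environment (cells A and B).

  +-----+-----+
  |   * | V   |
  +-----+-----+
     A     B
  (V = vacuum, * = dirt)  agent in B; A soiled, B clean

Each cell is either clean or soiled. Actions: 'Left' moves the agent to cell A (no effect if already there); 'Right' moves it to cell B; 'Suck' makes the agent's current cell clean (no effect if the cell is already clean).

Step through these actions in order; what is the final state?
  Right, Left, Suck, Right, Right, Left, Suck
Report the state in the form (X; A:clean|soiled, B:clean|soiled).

1. Right → (B; A:soiled, B:clean)
2. Left → (A; A:soiled, B:clean)
3. Suck → (A; A:clean, B:clean)
4. Right → (B; A:clean, B:clean)
5. Right → (B; A:clean, B:clean)
6. Left → (A; A:clean, B:clean)
7. Suck → (A; A:clean, B:clean)

(A; A:clean, B:clean)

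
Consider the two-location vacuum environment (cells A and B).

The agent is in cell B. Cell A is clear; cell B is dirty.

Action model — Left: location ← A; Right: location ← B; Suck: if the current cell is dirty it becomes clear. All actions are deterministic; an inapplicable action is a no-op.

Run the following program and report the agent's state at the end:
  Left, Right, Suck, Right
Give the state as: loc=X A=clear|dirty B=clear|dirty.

1) do Left; now loc=A A=clear B=dirty
2) do Right; now loc=B A=clear B=dirty
3) do Suck; now loc=B A=clear B=clear
4) do Right; now loc=B A=clear B=clear

loc=B A=clear B=clear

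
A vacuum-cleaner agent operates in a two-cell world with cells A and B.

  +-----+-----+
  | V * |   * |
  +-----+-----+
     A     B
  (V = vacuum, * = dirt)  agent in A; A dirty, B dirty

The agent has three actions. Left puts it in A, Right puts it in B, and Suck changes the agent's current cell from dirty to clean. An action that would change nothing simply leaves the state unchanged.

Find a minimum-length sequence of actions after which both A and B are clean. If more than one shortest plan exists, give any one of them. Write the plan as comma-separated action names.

[1] after Suck: (A; A:clean, B:dirty)
[2] after Right: (B; A:clean, B:dirty)
[3] after Suck: (B; A:clean, B:clean)
min 3: Suck A + move + Suck B

Suck, Right, Suck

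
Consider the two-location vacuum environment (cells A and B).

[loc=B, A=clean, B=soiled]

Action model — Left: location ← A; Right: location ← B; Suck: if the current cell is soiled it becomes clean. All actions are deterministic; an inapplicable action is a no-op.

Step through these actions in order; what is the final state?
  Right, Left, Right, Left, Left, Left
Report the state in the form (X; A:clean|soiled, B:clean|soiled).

(A; A:clean, B:soiled)

t=1 Right ⇒ (B; A:clean, B:soiled)
t=2 Left ⇒ (A; A:clean, B:soiled)
t=3 Right ⇒ (B; A:clean, B:soiled)
t=4 Left ⇒ (A; A:clean, B:soiled)
t=5 Left ⇒ (A; A:clean, B:soiled)
t=6 Left ⇒ (A; A:clean, B:soiled)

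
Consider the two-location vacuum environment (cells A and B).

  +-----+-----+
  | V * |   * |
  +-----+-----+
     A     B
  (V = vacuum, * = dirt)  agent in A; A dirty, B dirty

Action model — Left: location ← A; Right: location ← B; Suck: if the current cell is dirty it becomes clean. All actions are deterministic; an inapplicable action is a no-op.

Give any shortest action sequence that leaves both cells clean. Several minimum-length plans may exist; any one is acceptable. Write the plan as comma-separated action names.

Suck, Right, Suck

1. Suck → <A|clean|dirty>
2. Right → <B|clean|dirty>
3. Suck → <B|clean|clean>
min 3: Suck A + move + Suck B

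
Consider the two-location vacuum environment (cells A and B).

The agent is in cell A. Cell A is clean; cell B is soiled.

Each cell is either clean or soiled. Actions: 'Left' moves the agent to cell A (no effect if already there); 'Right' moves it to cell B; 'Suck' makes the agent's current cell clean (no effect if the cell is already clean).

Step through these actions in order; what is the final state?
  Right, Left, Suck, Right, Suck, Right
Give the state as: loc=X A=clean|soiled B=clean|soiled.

step 1/6 (Right): loc=B A=clean B=soiled
step 2/6 (Left): loc=A A=clean B=soiled
step 3/6 (Suck): loc=A A=clean B=soiled
step 4/6 (Right): loc=B A=clean B=soiled
step 5/6 (Suck): loc=B A=clean B=clean
step 6/6 (Right): loc=B A=clean B=clean

loc=B A=clean B=clean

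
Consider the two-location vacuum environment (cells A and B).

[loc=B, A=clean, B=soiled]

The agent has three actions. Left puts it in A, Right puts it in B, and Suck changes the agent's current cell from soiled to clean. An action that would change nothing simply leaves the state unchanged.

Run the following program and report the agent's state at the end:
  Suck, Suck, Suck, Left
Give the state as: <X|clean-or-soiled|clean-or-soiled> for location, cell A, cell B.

step 1/4 (Suck): <B|clean|clean>
step 2/4 (Suck): <B|clean|clean>
step 3/4 (Suck): <B|clean|clean>
step 4/4 (Left): <A|clean|clean>

<A|clean|clean>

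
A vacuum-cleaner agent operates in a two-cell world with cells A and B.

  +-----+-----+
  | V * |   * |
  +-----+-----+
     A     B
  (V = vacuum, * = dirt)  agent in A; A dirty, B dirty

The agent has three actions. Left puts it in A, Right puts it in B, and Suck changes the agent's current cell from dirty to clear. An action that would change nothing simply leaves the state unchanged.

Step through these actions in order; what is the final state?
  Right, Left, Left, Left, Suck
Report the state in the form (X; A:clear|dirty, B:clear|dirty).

1) do Right; now (B; A:dirty, B:dirty)
2) do Left; now (A; A:dirty, B:dirty)
3) do Left; now (A; A:dirty, B:dirty)
4) do Left; now (A; A:dirty, B:dirty)
5) do Suck; now (A; A:clear, B:dirty)

(A; A:clear, B:dirty)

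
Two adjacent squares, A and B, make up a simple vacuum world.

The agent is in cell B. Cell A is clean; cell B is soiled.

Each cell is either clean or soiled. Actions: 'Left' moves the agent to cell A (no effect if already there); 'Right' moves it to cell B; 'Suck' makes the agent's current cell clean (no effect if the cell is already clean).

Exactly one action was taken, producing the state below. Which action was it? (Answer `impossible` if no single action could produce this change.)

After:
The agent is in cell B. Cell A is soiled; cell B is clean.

try  Left: <A|clean|soiled>
try Right: <B|clean|soiled>
try  Suck: <B|clean|clean>
no single action produces the after-state

impossible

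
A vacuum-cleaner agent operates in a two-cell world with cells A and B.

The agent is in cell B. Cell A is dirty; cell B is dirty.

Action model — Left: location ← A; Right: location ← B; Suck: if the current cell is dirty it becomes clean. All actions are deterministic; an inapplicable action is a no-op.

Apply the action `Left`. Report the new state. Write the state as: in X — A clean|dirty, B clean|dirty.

start: in B — A dirty, B dirty
1. Left → in A — A dirty, B dirty

in A — A dirty, B dirty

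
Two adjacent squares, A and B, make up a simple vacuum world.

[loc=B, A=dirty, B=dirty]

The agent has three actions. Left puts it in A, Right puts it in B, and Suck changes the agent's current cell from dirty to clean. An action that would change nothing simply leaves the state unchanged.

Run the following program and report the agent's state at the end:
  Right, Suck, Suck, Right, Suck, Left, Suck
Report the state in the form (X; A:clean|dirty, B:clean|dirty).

(A; A:clean, B:clean)

[1] after Right: (B; A:dirty, B:dirty)
[2] after Suck: (B; A:dirty, B:clean)
[3] after Suck: (B; A:dirty, B:clean)
[4] after Right: (B; A:dirty, B:clean)
[5] after Suck: (B; A:dirty, B:clean)
[6] after Left: (A; A:dirty, B:clean)
[7] after Suck: (A; A:clean, B:clean)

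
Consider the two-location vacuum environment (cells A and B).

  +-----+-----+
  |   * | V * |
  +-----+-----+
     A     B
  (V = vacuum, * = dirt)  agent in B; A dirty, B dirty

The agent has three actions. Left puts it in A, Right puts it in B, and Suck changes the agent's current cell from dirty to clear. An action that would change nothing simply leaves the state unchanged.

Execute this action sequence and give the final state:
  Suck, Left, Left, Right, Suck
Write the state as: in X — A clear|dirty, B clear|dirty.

in B — A dirty, B clear

step 1/5 (Suck): in B — A dirty, B clear
step 2/5 (Left): in A — A dirty, B clear
step 3/5 (Left): in A — A dirty, B clear
step 4/5 (Right): in B — A dirty, B clear
step 5/5 (Suck): in B — A dirty, B clear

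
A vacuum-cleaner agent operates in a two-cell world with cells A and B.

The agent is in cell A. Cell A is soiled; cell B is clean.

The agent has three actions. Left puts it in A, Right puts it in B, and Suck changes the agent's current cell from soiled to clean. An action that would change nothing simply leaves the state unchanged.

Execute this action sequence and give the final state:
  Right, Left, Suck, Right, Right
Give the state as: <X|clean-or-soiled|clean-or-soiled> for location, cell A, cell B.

[1] after Right: <B|soiled|clean>
[2] after Left: <A|soiled|clean>
[3] after Suck: <A|clean|clean>
[4] after Right: <B|clean|clean>
[5] after Right: <B|clean|clean>

<B|clean|clean>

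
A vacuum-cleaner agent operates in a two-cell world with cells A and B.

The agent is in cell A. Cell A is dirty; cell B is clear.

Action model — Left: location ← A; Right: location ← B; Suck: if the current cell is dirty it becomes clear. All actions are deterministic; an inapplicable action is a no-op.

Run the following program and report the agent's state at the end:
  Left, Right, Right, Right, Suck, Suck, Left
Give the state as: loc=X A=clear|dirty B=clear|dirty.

t=1 Left ⇒ loc=A A=dirty B=clear
t=2 Right ⇒ loc=B A=dirty B=clear
t=3 Right ⇒ loc=B A=dirty B=clear
t=4 Right ⇒ loc=B A=dirty B=clear
t=5 Suck ⇒ loc=B A=dirty B=clear
t=6 Suck ⇒ loc=B A=dirty B=clear
t=7 Left ⇒ loc=A A=dirty B=clear

loc=A A=dirty B=clear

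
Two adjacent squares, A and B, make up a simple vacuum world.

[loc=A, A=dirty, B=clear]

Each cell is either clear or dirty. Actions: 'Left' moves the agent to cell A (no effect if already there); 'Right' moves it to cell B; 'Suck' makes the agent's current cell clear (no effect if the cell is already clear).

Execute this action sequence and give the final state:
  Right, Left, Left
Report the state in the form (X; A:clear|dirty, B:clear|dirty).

(A; A:dirty, B:clear)

[1] after Right: (B; A:dirty, B:clear)
[2] after Left: (A; A:dirty, B:clear)
[3] after Left: (A; A:dirty, B:clear)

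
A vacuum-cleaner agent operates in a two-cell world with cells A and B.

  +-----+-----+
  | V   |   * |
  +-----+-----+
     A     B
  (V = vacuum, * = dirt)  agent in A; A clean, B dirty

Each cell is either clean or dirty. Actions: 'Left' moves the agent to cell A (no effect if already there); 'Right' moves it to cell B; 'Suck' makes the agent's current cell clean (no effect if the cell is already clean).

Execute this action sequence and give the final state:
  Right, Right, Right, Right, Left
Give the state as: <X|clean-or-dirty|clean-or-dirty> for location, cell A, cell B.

<A|clean|dirty>

1) do Right; now <B|clean|dirty>
2) do Right; now <B|clean|dirty>
3) do Right; now <B|clean|dirty>
4) do Right; now <B|clean|dirty>
5) do Left; now <A|clean|dirty>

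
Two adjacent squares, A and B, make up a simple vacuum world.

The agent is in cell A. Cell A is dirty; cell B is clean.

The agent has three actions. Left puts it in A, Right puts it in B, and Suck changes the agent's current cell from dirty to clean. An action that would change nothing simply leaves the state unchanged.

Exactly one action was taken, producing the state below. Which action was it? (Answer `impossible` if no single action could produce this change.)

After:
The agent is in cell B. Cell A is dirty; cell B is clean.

Right

try  Left: <A|dirty|clean>
try Right: <B|dirty|clean>  ← match
try  Suck: <A|clean|clean>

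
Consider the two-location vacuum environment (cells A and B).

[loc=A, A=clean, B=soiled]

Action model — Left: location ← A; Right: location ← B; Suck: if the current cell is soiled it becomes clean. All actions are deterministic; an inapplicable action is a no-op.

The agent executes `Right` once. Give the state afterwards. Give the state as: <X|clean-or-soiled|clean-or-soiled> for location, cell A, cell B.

<B|clean|soiled>

start: <A|clean|soiled>
1) do Right; now <B|clean|soiled>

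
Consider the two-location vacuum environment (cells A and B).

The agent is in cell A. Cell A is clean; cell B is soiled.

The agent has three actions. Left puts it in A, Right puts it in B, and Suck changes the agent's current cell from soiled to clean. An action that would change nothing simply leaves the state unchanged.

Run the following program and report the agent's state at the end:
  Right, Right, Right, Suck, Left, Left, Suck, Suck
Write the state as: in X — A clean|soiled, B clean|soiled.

Right (#1): in B — A clean, B soiled
Right (#2): in B — A clean, B soiled
Right (#3): in B — A clean, B soiled
Suck (#4): in B — A clean, B clean
Left (#5): in A — A clean, B clean
Left (#6): in A — A clean, B clean
Suck (#7): in A — A clean, B clean
Suck (#8): in A — A clean, B clean

in A — A clean, B clean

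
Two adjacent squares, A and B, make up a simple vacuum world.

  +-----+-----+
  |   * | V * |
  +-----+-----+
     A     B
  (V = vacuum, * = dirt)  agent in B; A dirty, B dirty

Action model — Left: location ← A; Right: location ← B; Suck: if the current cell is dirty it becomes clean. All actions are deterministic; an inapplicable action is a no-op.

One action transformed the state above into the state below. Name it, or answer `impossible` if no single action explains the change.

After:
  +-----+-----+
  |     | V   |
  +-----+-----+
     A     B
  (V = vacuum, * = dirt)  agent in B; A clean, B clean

impossible

try  Left: in A — A dirty, B dirty
try Right: in B — A dirty, B dirty
try  Suck: in B — A dirty, B clean
no single action produces the after-state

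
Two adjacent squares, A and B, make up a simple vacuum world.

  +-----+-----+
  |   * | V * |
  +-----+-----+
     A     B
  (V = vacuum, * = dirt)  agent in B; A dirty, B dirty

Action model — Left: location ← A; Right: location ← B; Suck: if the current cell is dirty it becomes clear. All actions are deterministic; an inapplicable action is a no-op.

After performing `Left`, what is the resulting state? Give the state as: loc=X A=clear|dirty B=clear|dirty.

loc=A A=dirty B=dirty

start: loc=B A=dirty B=dirty
1) do Left; now loc=A A=dirty B=dirty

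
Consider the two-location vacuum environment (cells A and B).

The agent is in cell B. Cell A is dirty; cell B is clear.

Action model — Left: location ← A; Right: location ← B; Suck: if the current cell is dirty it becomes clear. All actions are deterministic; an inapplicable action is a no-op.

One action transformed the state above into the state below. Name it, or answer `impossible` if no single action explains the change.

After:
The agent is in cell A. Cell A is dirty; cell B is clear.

Left

try  Left: <A|dirty|clear>  ← match
try Right: <B|dirty|clear>
try  Suck: <B|dirty|clear>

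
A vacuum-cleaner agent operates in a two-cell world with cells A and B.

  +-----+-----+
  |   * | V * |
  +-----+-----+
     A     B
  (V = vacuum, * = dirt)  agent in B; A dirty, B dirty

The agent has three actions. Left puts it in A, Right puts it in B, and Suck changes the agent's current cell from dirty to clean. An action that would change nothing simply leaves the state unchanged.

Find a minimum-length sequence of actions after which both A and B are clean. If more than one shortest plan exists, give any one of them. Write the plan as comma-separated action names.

Suck, Left, Suck

Suck (#1): <B|dirty|clean>
Left (#2): <A|dirty|clean>
Suck (#3): <A|clean|clean>
min 3: Suck B + move + Suck A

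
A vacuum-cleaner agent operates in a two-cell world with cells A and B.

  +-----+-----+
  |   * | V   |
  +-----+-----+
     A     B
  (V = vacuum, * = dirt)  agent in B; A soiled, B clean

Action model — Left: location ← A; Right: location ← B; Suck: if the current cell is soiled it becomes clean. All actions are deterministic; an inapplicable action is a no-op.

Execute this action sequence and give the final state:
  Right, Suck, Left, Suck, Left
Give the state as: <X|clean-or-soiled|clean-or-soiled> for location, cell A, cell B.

step 1/5 (Right): <B|soiled|clean>
step 2/5 (Suck): <B|soiled|clean>
step 3/5 (Left): <A|soiled|clean>
step 4/5 (Suck): <A|clean|clean>
step 5/5 (Left): <A|clean|clean>

<A|clean|clean>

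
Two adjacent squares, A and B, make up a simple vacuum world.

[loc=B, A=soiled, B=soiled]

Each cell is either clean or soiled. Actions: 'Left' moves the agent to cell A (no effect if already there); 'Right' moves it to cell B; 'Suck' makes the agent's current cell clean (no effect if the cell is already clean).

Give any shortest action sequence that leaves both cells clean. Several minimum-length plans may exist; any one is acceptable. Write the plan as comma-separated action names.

Suck, Left, Suck

[1] after Suck: loc=B A=soiled B=clean
[2] after Left: loc=A A=soiled B=clean
[3] after Suck: loc=A A=clean B=clean
min 3: Suck B + move + Suck A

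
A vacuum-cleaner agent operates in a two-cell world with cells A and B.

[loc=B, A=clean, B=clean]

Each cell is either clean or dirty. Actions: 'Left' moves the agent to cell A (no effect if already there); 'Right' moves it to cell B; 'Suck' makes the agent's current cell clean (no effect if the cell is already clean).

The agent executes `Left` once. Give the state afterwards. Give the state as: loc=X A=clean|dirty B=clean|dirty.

start: loc=B A=clean B=clean
[1] after Left: loc=A A=clean B=clean

loc=A A=clean B=clean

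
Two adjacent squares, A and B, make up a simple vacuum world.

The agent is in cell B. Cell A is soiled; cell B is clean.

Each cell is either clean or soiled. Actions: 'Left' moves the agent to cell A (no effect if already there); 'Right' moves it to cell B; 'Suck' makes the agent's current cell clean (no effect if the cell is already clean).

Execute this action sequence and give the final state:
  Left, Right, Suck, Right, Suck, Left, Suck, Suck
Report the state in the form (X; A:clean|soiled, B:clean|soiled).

1) do Left; now (A; A:soiled, B:clean)
2) do Right; now (B; A:soiled, B:clean)
3) do Suck; now (B; A:soiled, B:clean)
4) do Right; now (B; A:soiled, B:clean)
5) do Suck; now (B; A:soiled, B:clean)
6) do Left; now (A; A:soiled, B:clean)
7) do Suck; now (A; A:clean, B:clean)
8) do Suck; now (A; A:clean, B:clean)

(A; A:clean, B:clean)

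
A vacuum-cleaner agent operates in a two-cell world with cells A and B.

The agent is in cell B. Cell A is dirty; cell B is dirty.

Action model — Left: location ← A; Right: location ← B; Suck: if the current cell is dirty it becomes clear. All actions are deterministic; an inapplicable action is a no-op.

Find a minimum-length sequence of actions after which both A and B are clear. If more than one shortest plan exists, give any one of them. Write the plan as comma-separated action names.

1. Suck → <B|dirty|clear>
2. Left → <A|dirty|clear>
3. Suck → <A|clear|clear>
min 3: Suck B + move + Suck A

Suck, Left, Suck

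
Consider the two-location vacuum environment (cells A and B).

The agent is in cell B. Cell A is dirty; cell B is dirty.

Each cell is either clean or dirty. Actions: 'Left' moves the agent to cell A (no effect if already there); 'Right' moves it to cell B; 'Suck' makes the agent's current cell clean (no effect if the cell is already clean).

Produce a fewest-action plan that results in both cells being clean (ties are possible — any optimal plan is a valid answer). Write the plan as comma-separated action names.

Suck, Left, Suck

step 1/3 (Suck): in B — A dirty, B clean
step 2/3 (Left): in A — A dirty, B clean
step 3/3 (Suck): in A — A clean, B clean
min 3: Suck B + move + Suck A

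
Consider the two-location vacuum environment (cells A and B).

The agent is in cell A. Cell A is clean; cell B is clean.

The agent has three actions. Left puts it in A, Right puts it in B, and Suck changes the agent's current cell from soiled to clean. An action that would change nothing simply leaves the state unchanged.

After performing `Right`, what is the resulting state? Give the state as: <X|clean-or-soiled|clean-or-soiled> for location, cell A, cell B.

start: <A|clean|clean>
t=1 Right ⇒ <B|clean|clean>

<B|clean|clean>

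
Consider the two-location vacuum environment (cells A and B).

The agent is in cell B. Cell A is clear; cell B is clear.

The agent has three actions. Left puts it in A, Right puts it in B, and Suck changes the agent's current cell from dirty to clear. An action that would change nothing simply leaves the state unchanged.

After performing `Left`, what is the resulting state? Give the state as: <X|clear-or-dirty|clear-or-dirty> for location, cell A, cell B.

<A|clear|clear>

start: <B|clear|clear>
Left (#1): <A|clear|clear>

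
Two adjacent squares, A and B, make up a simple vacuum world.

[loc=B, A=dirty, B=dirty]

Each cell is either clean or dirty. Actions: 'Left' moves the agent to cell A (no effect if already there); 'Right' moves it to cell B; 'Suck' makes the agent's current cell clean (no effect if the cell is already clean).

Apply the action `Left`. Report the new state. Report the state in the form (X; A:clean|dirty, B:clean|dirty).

start: (B; A:dirty, B:dirty)
[1] after Left: (A; A:dirty, B:dirty)

(A; A:dirty, B:dirty)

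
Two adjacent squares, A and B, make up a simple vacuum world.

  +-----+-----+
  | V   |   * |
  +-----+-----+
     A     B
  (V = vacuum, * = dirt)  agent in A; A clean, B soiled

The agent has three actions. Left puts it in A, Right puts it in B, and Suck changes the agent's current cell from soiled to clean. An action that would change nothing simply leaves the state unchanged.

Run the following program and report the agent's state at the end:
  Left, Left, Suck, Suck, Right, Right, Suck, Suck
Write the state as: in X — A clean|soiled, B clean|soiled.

[1] after Left: in A — A clean, B soiled
[2] after Left: in A — A clean, B soiled
[3] after Suck: in A — A clean, B soiled
[4] after Suck: in A — A clean, B soiled
[5] after Right: in B — A clean, B soiled
[6] after Right: in B — A clean, B soiled
[7] after Suck: in B — A clean, B clean
[8] after Suck: in B — A clean, B clean

in B — A clean, B clean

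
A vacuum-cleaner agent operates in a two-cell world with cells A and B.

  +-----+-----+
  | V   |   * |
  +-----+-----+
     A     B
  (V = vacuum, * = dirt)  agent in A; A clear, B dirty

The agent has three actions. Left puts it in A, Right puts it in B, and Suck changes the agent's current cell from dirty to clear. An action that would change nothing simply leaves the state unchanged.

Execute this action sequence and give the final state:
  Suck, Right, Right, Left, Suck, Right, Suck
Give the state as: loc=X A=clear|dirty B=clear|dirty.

loc=B A=clear B=clear

step 1/7 (Suck): loc=A A=clear B=dirty
step 2/7 (Right): loc=B A=clear B=dirty
step 3/7 (Right): loc=B A=clear B=dirty
step 4/7 (Left): loc=A A=clear B=dirty
step 5/7 (Suck): loc=A A=clear B=dirty
step 6/7 (Right): loc=B A=clear B=dirty
step 7/7 (Suck): loc=B A=clear B=clear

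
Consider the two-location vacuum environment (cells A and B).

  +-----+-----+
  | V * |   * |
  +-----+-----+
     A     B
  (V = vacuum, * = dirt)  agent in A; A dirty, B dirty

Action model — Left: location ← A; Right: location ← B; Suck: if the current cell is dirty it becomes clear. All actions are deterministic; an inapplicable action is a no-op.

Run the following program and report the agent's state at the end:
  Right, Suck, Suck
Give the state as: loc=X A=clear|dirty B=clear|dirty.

loc=B A=dirty B=clear

1. Right → loc=B A=dirty B=dirty
2. Suck → loc=B A=dirty B=clear
3. Suck → loc=B A=dirty B=clear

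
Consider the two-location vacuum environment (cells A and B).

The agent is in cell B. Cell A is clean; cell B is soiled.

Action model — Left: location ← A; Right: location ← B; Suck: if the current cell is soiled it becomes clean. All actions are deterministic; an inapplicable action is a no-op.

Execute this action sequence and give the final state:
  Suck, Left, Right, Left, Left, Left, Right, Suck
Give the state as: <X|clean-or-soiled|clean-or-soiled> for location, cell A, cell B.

<B|clean|clean>

t=1 Suck ⇒ <B|clean|clean>
t=2 Left ⇒ <A|clean|clean>
t=3 Right ⇒ <B|clean|clean>
t=4 Left ⇒ <A|clean|clean>
t=5 Left ⇒ <A|clean|clean>
t=6 Left ⇒ <A|clean|clean>
t=7 Right ⇒ <B|clean|clean>
t=8 Suck ⇒ <B|clean|clean>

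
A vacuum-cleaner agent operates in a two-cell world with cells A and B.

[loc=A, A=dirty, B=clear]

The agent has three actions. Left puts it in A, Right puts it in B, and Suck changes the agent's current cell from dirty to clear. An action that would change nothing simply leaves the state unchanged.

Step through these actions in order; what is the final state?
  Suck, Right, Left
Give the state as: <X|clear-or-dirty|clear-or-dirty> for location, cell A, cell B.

<A|clear|clear>

1. Suck → <A|clear|clear>
2. Right → <B|clear|clear>
3. Left → <A|clear|clear>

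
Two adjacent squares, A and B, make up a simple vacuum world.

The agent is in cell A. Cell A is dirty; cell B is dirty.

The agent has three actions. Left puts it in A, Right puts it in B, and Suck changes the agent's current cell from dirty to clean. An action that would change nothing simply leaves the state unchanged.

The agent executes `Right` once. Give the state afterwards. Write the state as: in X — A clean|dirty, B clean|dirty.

in B — A dirty, B dirty

start: in A — A dirty, B dirty
t=1 Right ⇒ in B — A dirty, B dirty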